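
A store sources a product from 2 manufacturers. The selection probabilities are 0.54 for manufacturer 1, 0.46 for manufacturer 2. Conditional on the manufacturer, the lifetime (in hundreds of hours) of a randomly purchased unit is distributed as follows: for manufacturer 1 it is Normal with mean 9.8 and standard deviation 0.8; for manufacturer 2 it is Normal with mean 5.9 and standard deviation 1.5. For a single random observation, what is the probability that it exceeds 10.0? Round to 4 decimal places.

Conditional on each manufacturer, P(X > 10.0): 1: 0.401294; 2: 0.00313484.
By total probability, P(X > 10.0) = 0.54·0.401294 + 0.46·0.00313484 = 0.218141.

0.2181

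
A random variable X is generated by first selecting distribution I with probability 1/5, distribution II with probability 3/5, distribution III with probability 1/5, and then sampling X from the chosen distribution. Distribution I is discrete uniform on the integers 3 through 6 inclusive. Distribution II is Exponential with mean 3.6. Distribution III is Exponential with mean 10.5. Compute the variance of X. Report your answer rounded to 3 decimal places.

Per component, I: μ=4.5, E[X²]=21.5; II: μ=3.6, E[X²]=25.92; III: μ=10.5, E[X²]=220.5.
E[X] = 0.2·4.5 + 0.6·3.6 + 0.2·10.5 = 5.16.
E[X²] = 0.2·21.5 + 0.6·25.92 + 0.2·220.5 = 63.952.
Var(X) = E[X²] − (E[X])² = 63.952 − 26.6256 = 37.3264.

37.326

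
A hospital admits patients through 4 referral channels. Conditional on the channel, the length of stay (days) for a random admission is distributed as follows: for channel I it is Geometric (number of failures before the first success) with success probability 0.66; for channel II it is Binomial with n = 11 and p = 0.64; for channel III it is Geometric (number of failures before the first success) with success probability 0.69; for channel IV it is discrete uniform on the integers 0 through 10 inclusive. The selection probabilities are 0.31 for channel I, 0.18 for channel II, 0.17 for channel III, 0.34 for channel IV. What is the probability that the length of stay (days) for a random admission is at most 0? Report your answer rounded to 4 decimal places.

Conditional on each channel, P(X ≤ 0): I: 0.66; II: 1.31622e-05; III: 0.69; IV: 0.0909091.
By total probability, P(X ≤ 0) = 0.31·0.66 + 0.18·1.31622e-05 + 0.17·0.69 + 0.34·0.0909091 = 0.352811.

0.3528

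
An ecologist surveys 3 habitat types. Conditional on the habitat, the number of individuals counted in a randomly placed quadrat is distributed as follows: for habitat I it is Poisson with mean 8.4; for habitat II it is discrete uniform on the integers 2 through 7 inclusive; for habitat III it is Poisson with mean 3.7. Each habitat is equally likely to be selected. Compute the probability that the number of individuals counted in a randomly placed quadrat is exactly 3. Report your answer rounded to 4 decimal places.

Conditional on each habitat, P(X = 3): I: 0.0222133; II: 0.166667; III: 0.20872.
By total probability, P(X = 3) = 0.333333·0.0222133 + 0.333333·0.166667 + 0.333333·0.20872 = 0.132533.

0.1325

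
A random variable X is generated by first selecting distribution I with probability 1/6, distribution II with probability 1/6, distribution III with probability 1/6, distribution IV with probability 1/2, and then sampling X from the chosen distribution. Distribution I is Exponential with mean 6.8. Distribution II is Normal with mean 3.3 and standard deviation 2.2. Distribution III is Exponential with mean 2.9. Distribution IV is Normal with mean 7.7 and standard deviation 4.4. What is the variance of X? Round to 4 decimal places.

Per component, I: μ=6.8, E[X²]=92.48; II: μ=3.3, E[X²]=15.73; III: μ=2.9, E[X²]=16.82; IV: μ=7.7, E[X²]=78.65.
E[X] = 0.166667·6.8 + 0.166667·3.3 + 0.166667·2.9 + 0.5·7.7 = 6.01667.
E[X²] = 0.166667·92.48 + 0.166667·15.73 + 0.166667·16.82 + 0.5·78.65 = 60.1633.
Var(X) = E[X²] − (E[X])² = 60.1633 − 36.2003 = 23.9631.

23.9631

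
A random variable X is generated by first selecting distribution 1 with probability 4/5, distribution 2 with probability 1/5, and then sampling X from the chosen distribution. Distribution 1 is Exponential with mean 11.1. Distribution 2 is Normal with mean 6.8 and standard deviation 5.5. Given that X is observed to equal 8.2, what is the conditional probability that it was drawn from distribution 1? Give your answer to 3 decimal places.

Likelihoods f(8.2 | ·): 1: 0.0430375; 2: 0.0702227.
Posterior ∝ prior × likelihood. Numerator for 1: 0.8·0.0430375 = 0.03443.
Normalizing constant: 0.8·0.0430375 + 0.2·0.0702227 = 0.0484745.
P(1 | observation) = 0.03443 / 0.0484745 = 0.71027.

0.710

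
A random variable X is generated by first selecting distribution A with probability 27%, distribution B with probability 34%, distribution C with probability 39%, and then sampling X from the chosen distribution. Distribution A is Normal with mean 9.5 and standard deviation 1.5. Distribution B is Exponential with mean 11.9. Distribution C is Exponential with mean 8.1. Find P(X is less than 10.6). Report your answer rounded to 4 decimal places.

Conditional on each component, P(X < 10.6): A: 0.768322; B: 0.589655; C: 0.729813.
By total probability, P(X < 10.6) = 0.27·0.768322 + 0.34·0.589655 + 0.39·0.729813 = 0.692557.

0.6926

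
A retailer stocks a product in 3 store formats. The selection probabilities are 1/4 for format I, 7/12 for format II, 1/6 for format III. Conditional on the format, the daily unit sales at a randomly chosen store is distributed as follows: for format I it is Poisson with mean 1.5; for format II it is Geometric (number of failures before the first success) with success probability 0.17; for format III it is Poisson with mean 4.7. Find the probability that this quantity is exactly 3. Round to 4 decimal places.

0.1143

Conditional on each format, P(X = 3): I: 0.125511; II: 0.0972038; III: 0.157383.
By total probability, P(X = 3) = 0.25·0.125511 + 0.583333·0.0972038 + 0.166667·0.157383 = 0.11431.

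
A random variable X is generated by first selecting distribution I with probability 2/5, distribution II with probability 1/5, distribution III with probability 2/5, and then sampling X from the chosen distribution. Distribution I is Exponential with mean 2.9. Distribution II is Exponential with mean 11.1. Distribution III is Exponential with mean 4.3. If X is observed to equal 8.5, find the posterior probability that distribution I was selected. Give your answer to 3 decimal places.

0.257

Likelihoods f(8.5 | ·): I: 0.0183937; II: 0.0418899; III: 0.0322138.
Posterior ∝ prior × likelihood. Numerator for I: 0.4·0.0183937 = 0.00735749.
Normalizing constant: 0.4·0.0183937 + 0.2·0.0418899 + 0.4·0.0322138 = 0.028621.
P(I | observation) = 0.00735749 / 0.028621 = 0.257066.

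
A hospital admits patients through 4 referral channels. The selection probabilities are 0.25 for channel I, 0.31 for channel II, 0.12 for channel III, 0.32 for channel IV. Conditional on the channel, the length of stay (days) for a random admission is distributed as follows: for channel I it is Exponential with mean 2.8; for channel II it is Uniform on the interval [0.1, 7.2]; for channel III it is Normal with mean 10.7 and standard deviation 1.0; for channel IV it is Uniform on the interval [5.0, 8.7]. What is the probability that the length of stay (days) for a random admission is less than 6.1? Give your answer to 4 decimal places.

Conditional on each channel, P(X < 6.1): I: 0.886797; II: 0.84507; III: 2.11245e-06; IV: 0.297297.
By total probability, P(X < 6.1) = 0.25·0.886797 + 0.31·0.84507 + 0.12·2.11245e-06 + 0.32·0.297297 = 0.578806.

0.5788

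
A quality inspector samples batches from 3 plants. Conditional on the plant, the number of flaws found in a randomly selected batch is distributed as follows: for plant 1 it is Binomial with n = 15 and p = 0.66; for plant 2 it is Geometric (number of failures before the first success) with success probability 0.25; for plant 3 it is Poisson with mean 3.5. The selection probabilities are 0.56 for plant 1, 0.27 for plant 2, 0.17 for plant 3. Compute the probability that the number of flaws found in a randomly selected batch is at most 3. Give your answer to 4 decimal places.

0.2760

Conditional on each plant, P(X ≤ 3): 1: 0.000352105; 2: 0.683594; 3: 0.536633.
By total probability, P(X ≤ 3) = 0.56·0.000352105 + 0.27·0.683594 + 0.17·0.536633 = 0.275995.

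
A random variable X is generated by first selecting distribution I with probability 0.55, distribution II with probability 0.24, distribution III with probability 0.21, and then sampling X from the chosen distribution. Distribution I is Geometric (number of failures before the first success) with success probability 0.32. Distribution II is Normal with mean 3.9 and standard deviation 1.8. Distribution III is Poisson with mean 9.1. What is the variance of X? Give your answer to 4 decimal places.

Per component, I: μ=2.125, E[X²]=11.1562; II: μ=3.9, E[X²]=18.45; III: μ=9.1, E[X²]=91.91.
E[X] = 0.55·2.125 + 0.24·3.9 + 0.21·9.1 = 4.01575.
E[X²] = 0.55·11.1562 + 0.24·18.45 + 0.21·91.91 = 29.865.
Var(X) = E[X²] − (E[X])² = 29.865 − 16.1262 = 13.7388.

13.7388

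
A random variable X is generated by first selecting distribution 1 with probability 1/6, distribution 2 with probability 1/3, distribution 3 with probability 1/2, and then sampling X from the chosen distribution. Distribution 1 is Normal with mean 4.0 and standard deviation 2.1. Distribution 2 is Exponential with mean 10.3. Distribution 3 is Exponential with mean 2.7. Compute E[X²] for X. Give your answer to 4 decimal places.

For each component E[X²] = Var + (mean)², giving 1: 20.41; 2: 212.18; 3: 14.58.
Overall E[X²] = 0.166667·20.41 + 0.333333·212.18 + 0.5·14.58 = 81.4183.

81.4183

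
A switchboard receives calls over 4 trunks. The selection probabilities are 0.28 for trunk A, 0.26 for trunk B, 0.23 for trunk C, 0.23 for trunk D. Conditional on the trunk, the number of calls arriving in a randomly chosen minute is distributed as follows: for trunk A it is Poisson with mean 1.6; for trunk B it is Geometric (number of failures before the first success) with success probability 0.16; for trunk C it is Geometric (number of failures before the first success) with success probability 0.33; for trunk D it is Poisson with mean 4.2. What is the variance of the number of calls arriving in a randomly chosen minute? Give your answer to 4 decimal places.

Per component, A: μ=1.6, E[X²]=4.16; B: μ=5.25, E[X²]=60.375; C: μ=2.0303, E[X²]=10.2746; D: μ=4.2, E[X²]=21.84.
E[X] = 0.28·1.6 + 0.26·5.25 + 0.23·2.0303 + 0.23·4.2 = 3.24597.
E[X²] = 0.28·4.16 + 0.26·60.375 + 0.23·10.2746 + 0.23·21.84 = 24.2486.
Var(X) = E[X²] − (E[X])² = 24.2486 − 10.5363 = 13.7123.

13.7123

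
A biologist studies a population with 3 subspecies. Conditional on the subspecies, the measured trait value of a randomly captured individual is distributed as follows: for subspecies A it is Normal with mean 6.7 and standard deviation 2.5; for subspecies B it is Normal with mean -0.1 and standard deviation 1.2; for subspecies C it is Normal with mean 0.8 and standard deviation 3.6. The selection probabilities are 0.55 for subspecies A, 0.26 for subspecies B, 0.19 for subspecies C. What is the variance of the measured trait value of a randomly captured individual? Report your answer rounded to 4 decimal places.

16.5643

Per component, A: μ=6.7, E[X²]=51.14; B: μ=-0.1, E[X²]=1.45; C: μ=0.8, E[X²]=13.6.
E[X] = 0.55·6.7 + 0.26·-0.1 + 0.19·0.8 = 3.811.
E[X²] = 0.55·51.14 + 0.26·1.45 + 0.19·13.6 = 31.088.
Var(X) = E[X²] − (E[X])² = 31.088 − 14.5237 = 16.5643.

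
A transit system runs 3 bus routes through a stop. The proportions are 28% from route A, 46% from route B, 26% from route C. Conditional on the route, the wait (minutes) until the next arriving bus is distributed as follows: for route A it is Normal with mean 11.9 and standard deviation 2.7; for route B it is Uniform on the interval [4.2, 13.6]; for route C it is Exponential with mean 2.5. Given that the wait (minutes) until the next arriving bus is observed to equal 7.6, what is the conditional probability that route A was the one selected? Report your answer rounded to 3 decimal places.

Likelihoods f(7.6 | ·): A: 0.0415704; B: 0.106383; C: 0.019134.
Posterior ∝ prior × likelihood. Numerator for A: 0.28·0.0415704 = 0.0116397.
Normalizing constant: 0.28·0.0415704 + 0.46·0.106383 + 0.26·0.019134 = 0.0655507.
P(A | observation) = 0.0116397 / 0.0655507 = 0.177568.

0.178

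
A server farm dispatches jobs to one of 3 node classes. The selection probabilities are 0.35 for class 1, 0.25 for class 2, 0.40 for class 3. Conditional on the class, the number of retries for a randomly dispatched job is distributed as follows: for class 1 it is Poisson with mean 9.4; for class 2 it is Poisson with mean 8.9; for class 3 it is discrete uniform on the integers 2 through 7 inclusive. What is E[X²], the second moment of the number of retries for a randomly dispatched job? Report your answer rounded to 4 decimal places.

65.5102

For each component E[X²] = Var + (mean)², giving 1: 97.76; 2: 88.11; 3: 23.1667.
Overall E[X²] = 0.35·97.76 + 0.25·88.11 + 0.4·23.1667 = 65.5102.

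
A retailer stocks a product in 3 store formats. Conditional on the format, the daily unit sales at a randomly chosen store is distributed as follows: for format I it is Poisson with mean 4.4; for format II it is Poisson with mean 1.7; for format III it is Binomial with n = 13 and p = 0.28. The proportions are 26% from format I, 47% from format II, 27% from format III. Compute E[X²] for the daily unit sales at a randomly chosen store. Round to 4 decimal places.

For each component E[X²] = Var + (mean)², giving I: 23.76; II: 4.59; III: 15.8704.
Overall E[X²] = 0.26·23.76 + 0.47·4.59 + 0.27·15.8704 = 12.6199.

12.6199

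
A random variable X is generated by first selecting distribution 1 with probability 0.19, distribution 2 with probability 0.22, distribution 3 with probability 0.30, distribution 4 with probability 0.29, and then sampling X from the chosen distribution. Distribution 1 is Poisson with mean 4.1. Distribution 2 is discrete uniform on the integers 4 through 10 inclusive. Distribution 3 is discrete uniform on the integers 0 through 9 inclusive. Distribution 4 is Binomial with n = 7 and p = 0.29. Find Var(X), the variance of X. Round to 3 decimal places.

7.668

Per component, 1: μ=4.1, E[X²]=20.91; 2: μ=7, E[X²]=53; 3: μ=4.5, E[X²]=28.5; 4: μ=2.03, E[X²]=5.5622.
E[X] = 0.19·4.1 + 0.22·7 + 0.3·4.5 + 0.29·2.03 = 4.2577.
E[X²] = 0.19·20.91 + 0.22·53 + 0.3·28.5 + 0.29·5.5622 = 25.7959.
Var(X) = E[X²] − (E[X])² = 25.7959 − 18.128 = 7.66793.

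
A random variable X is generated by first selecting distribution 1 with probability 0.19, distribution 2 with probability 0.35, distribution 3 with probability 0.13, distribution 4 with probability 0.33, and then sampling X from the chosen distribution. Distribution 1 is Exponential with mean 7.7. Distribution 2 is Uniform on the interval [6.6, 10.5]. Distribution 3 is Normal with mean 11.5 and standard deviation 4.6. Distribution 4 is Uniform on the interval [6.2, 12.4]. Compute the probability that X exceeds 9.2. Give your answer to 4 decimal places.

0.4344

Conditional on each component, P(X > 9.2): 1: 0.302763; 2: 0.333333; 3: 0.691462; 4: 0.516129.
By total probability, P(X > 9.2) = 0.19·0.302763 + 0.35·0.333333 + 0.13·0.691462 + 0.33·0.516129 = 0.434404.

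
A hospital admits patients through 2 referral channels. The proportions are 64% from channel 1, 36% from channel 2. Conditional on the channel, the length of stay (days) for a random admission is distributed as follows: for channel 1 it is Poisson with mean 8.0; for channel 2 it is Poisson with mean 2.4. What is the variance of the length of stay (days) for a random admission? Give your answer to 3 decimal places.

13.209

Per component, 1: μ=8, E[X²]=72; 2: μ=2.4, E[X²]=8.16.
E[X] = 0.64·8 + 0.36·2.4 = 5.984.
E[X²] = 0.64·72 + 0.36·8.16 = 49.0176.
Var(X) = E[X²] − (E[X])² = 49.0176 − 35.8083 = 13.2093.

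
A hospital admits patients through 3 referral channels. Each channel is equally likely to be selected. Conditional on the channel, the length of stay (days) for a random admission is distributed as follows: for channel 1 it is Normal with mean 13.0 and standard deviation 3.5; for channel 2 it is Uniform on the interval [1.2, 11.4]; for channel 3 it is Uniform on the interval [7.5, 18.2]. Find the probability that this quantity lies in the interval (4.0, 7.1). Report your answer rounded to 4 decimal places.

Conditional on each channel, P(4.0 < X < 7.1): 1: 0.0408614; 2: 0.303922; 3: 0.
By total probability, P(4.0 < X < 7.1) = 0.333333·0.0408614 + 0.333333·0.303922 + 0.333333·0 = 0.114928.

0.1149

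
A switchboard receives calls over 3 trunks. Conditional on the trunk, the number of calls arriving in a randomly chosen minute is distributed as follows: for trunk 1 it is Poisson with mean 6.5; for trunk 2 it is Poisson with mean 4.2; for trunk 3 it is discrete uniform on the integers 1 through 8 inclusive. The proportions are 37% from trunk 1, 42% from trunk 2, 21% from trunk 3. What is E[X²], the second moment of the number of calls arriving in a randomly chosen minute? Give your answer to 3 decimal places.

32.565

For each component E[X²] = Var + (mean)², giving 1: 48.75; 2: 21.84; 3: 25.5.
Overall E[X²] = 0.37·48.75 + 0.42·21.84 + 0.21·25.5 = 32.5653.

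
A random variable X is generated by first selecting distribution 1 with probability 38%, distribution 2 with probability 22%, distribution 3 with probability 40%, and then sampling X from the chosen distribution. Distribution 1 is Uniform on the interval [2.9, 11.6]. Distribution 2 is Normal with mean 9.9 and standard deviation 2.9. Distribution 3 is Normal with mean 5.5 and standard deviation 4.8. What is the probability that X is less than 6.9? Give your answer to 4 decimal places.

0.4537

Conditional on each component, P(X < 6.9): 1: 0.45977; 2: 0.150455; 3: 0.614729.
By total probability, P(X < 6.9) = 0.38·0.45977 + 0.22·0.150455 + 0.4·0.614729 = 0.453705.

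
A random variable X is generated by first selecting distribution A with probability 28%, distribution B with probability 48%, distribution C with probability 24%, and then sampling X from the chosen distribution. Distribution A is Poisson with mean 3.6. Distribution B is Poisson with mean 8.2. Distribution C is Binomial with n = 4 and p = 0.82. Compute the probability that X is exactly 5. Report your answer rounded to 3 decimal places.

0.079

Conditional on each component, P(X = 5): A: 0.13768; B: 0.0848542; C: 0.
By total probability, P(X = 5) = 0.28·0.13768 + 0.48·0.0848542 + 0.24·0 = 0.0792804.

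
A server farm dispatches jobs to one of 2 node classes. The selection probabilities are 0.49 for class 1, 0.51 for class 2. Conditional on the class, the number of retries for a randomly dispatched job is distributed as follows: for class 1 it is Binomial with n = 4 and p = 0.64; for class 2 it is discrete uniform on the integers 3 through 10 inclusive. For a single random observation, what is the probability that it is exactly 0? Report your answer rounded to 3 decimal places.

0.008

Conditional on each class, P(X = 0): 1: 0.0167962; 2: 0.
By total probability, P(X = 0) = 0.49·0.0167962 + 0.51·0 = 0.00823012.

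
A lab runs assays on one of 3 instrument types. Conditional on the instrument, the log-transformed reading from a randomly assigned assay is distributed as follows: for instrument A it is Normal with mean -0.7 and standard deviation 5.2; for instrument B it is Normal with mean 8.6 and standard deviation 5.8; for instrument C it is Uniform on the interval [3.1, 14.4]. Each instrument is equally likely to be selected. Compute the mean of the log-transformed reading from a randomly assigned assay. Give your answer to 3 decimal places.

5.550

Component means — A: -0.7; B: 8.6; C: 8.75.
E[X] = 0.333333·-0.7 + 0.333333·8.6 + 0.333333·8.75 = 5.55.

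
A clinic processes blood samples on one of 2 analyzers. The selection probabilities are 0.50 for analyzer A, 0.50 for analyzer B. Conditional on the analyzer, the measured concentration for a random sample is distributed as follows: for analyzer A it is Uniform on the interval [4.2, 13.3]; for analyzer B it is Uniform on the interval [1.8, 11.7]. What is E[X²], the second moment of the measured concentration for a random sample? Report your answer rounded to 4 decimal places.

For each component E[X²] = Var + (mean)², giving A: 83.4633; B: 53.73.
Overall E[X²] = 0.5·83.4633 + 0.5·53.73 = 68.5967.

68.5967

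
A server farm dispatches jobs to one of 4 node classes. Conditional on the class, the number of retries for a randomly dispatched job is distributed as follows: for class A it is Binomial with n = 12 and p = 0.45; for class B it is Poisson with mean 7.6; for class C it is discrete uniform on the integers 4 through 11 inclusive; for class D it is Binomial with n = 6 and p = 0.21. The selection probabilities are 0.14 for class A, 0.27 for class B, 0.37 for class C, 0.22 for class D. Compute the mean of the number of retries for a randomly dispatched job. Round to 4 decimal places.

Component means — A: 5.4; B: 7.6; C: 7.5; D: 1.26.
E[X] = 0.14·5.4 + 0.27·7.6 + 0.37·7.5 + 0.22·1.26 = 5.8602.

5.8602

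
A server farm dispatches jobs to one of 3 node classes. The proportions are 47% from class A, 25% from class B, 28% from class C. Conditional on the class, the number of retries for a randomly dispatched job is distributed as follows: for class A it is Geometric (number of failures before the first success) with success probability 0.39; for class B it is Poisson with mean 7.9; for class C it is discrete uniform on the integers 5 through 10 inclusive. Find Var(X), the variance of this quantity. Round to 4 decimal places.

Per component, A: μ=1.5641, E[X²]=6.45694; B: μ=7.9, E[X²]=70.31; C: μ=7.5, E[X²]=59.1667.
E[X] = 0.47·1.5641 + 0.25·7.9 + 0.28·7.5 = 4.81013.
E[X²] = 0.47·6.45694 + 0.25·70.31 + 0.28·59.1667 = 37.1789.
Var(X) = E[X²] − (E[X])² = 37.1789 − 23.1373 = 14.0416.

14.0416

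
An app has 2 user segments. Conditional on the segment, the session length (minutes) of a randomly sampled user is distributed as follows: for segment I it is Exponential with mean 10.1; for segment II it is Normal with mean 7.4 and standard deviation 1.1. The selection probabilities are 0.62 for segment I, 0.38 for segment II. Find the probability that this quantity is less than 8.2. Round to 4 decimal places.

Conditional on each segment, P(X < 8.2): I: 0.555978; II: 0.766471.
By total probability, P(X < 8.2) = 0.62·0.555978 + 0.38·0.766471 = 0.635965.

0.6360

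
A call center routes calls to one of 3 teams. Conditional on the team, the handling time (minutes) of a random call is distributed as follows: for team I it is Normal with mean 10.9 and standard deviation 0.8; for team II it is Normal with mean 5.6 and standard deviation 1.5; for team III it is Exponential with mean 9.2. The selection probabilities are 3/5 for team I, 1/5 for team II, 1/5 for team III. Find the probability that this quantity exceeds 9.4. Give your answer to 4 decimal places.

0.6549

Conditional on each team, P(X > 9.4): I: 0.969604; II: 0.00564917; III: 0.359968.
By total probability, P(X > 9.4) = 0.6·0.969604 + 0.2·0.00564917 + 0.2·0.359968 = 0.654886.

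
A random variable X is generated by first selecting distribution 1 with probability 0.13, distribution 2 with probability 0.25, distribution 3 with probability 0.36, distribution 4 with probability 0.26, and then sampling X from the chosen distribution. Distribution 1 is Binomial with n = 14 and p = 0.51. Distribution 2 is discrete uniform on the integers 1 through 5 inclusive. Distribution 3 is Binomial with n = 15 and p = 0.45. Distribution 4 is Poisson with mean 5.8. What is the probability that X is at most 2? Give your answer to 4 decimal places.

0.1231

Conditional on each component, P(X ≤ 2): 1: 0.00525082; 2: 0.4; 3: 0.0106524; 4: 0.0715108.
By total probability, P(X ≤ 2) = 0.13·0.00525082 + 0.25·0.4 + 0.36·0.0106524 + 0.26·0.0715108 = 0.12311.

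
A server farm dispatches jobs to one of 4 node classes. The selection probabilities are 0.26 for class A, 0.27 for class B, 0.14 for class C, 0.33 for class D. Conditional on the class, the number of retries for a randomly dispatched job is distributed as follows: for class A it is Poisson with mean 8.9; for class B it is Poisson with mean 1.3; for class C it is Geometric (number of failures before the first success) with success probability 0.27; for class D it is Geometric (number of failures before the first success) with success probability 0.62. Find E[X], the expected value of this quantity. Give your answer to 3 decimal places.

Component means — A: 8.9; B: 1.3; C: 2.7037; D: 0.612903.
E[X] = 0.26·8.9 + 0.27·1.3 + 0.14·2.7037 + 0.33·0.612903 = 3.24578.

3.246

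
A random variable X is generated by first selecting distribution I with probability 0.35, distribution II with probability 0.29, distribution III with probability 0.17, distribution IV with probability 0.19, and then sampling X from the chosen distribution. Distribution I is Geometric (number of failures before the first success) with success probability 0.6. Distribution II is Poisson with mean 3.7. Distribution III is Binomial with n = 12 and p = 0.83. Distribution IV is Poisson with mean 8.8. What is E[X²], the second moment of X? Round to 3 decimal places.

39.125

For each component E[X²] = Var + (mean)², giving I: 1.55556; II: 17.39; III: 100.895; IV: 86.24.
Overall E[X²] = 0.35·1.55556 + 0.29·17.39 + 0.17·100.895 + 0.19·86.24 = 39.1253.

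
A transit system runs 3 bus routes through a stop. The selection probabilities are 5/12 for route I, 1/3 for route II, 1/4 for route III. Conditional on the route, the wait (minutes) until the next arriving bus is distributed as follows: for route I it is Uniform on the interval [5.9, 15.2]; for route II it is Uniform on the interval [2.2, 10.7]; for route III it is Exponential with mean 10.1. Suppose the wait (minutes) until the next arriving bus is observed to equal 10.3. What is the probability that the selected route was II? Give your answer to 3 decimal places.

Likelihoods f(10.3 | ·): I: 0.107527; II: 0.117647; III: 0.0357095.
Posterior ∝ prior × likelihood. Numerator for II: 0.333333·0.117647 = 0.0392157.
Normalizing constant: 0.416667·0.107527 + 0.333333·0.117647 + 0.25·0.0357095 = 0.0929459.
P(II | observation) = 0.0392157 / 0.0929459 = 0.421919.

0.422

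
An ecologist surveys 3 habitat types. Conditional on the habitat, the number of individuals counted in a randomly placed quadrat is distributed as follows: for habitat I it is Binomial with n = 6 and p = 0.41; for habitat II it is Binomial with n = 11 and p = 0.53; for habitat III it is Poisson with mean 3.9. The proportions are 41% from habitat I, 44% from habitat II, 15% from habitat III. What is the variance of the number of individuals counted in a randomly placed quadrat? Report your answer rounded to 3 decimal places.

4.808

Per component, I: μ=2.46, E[X²]=7.503; II: μ=5.83, E[X²]=36.729; III: μ=3.9, E[X²]=19.11.
E[X] = 0.41·2.46 + 0.44·5.83 + 0.15·3.9 = 4.1588.
E[X²] = 0.41·7.503 + 0.44·36.729 + 0.15·19.11 = 22.1035.
Var(X) = E[X²] − (E[X])² = 22.1035 − 17.2956 = 4.80787.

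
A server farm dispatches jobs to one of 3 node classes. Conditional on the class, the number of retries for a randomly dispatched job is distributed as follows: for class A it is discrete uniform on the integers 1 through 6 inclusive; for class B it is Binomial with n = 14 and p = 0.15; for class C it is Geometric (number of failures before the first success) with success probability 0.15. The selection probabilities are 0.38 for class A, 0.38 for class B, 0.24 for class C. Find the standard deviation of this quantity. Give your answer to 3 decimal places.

Per component, A: μ=3.5, E[X²]=15.1667; B: μ=2.1, E[X²]=6.195; C: μ=5.66667, E[X²]=69.8889.
E[X] = 0.38·3.5 + 0.38·2.1 + 0.24·5.66667 = 3.488.
E[X²] = 0.38·15.1667 + 0.38·6.195 + 0.24·69.8889 = 24.8908.
Var(X) = E[X²] − (E[X])² = 24.8908 − 12.1661 = 12.7246.
SD(X) = √12.7246 = 3.56716.

3.567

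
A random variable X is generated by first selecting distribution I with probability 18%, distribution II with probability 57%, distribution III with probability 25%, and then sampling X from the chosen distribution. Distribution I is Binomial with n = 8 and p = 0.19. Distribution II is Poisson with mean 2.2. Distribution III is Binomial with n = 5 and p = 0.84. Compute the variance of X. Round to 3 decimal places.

Per component, I: μ=1.52, E[X²]=3.5416; II: μ=2.2, E[X²]=7.04; III: μ=4.2, E[X²]=18.312.
E[X] = 0.18·1.52 + 0.57·2.2 + 0.25·4.2 = 2.5776.
E[X²] = 0.18·3.5416 + 0.57·7.04 + 0.25·18.312 = 9.22829.
Var(X) = E[X²] − (E[X])² = 9.22829 − 6.64402 = 2.58427.

2.584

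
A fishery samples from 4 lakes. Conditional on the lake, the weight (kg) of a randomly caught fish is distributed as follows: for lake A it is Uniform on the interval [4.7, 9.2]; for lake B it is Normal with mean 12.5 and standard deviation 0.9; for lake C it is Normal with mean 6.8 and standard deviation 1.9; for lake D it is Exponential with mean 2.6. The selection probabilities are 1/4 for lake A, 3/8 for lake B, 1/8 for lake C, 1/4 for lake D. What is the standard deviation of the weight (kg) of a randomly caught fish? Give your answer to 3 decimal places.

Per component, A: μ=6.95, E[X²]=49.99; B: μ=12.5, E[X²]=157.06; C: μ=6.8, E[X²]=49.85; D: μ=2.6, E[X²]=13.52.
E[X] = 0.25·6.95 + 0.375·12.5 + 0.125·6.8 + 0.25·2.6 = 7.925.
E[X²] = 0.25·49.99 + 0.375·157.06 + 0.125·49.85 + 0.25·13.52 = 81.0062.
Var(X) = E[X²] − (E[X])² = 81.0062 − 62.8056 = 18.2006.
SD(X) = √18.2006 = 4.26622.

4.266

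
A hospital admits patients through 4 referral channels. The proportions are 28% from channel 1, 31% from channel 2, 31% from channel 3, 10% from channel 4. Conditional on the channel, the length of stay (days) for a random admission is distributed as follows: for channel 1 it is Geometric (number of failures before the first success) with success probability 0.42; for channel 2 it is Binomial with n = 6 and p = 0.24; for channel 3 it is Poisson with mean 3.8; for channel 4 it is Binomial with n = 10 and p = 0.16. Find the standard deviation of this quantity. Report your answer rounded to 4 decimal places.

1.9411

Per component, 1: μ=1.38095, E[X²]=5.19501; 2: μ=1.44, E[X²]=3.168; 3: μ=3.8, E[X²]=18.24; 4: μ=1.6, E[X²]=3.904.
E[X] = 0.28·1.38095 + 0.31·1.44 + 0.31·3.8 + 0.1·1.6 = 2.17107.
E[X²] = 0.28·5.19501 + 0.31·3.168 + 0.31·18.24 + 0.1·3.904 = 8.48148.
Var(X) = E[X²] − (E[X])² = 8.48148 − 4.71353 = 3.76795.
SD(X) = √3.76795 = 1.94112.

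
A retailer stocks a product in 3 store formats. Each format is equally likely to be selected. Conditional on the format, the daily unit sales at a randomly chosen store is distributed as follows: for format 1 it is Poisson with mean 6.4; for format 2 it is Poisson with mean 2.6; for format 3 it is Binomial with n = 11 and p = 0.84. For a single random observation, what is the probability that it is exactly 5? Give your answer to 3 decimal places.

Conditional on each format, P(X = 5): 1: 0.148674; 2: 0.0735394; 3: 0.00324159.
By total probability, P(X = 5) = 0.333333·0.148674 + 0.333333·0.0735394 + 0.333333·0.00324159 = 0.0751515.

0.075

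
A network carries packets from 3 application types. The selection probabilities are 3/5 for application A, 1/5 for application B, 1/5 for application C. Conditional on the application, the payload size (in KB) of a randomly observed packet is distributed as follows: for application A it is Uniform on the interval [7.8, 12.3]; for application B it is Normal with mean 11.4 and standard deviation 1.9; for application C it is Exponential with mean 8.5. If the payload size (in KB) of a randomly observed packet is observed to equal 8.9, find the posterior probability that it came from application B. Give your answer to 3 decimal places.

0.111

Likelihoods f(8.9 | ·): A: 0.222222; B: 0.0883505; C: 0.0412904.
Posterior ∝ prior × likelihood. Numerator for B: 0.2·0.0883505 = 0.0176701.
Normalizing constant: 0.6·0.222222 + 0.2·0.0883505 + 0.2·0.0412904 = 0.159262.
P(B | observation) = 0.0176701 / 0.159262 = 0.11095.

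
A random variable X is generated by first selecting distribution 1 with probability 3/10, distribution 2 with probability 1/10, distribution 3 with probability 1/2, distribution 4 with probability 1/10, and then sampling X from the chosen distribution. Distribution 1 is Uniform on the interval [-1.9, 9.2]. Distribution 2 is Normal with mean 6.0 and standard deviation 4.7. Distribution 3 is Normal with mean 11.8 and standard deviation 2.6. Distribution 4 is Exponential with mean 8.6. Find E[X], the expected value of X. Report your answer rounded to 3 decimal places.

8.455

Component means — 1: 3.65; 2: 6; 3: 11.8; 4: 8.6.
E[X] = 0.3·3.65 + 0.1·6 + 0.5·11.8 + 0.1·8.6 = 8.455.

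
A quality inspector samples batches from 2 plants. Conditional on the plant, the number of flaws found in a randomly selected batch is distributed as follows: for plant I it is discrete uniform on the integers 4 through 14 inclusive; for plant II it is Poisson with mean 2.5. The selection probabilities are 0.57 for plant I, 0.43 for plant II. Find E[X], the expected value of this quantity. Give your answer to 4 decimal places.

6.2050

Component means — I: 9; II: 2.5.
E[X] = 0.57·9 + 0.43·2.5 = 6.205.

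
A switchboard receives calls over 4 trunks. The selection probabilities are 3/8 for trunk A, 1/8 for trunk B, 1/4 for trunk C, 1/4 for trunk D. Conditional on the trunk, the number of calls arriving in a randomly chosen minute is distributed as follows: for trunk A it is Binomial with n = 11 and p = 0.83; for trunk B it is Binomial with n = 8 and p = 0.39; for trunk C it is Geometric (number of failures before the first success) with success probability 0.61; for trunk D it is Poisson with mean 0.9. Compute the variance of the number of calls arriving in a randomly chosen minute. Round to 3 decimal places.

16.459

Per component, A: μ=9.13, E[X²]=84.909; B: μ=3.12, E[X²]=11.6376; C: μ=0.639344, E[X²]=1.45687; D: μ=0.9, E[X²]=1.71.
E[X] = 0.375·9.13 + 0.125·3.12 + 0.25·0.639344 + 0.25·0.9 = 4.19859.
E[X²] = 0.375·84.909 + 0.125·11.6376 + 0.25·1.45687 + 0.25·1.71 = 34.0873.
Var(X) = E[X²] − (E[X])² = 34.0873 − 17.6281 = 16.4592.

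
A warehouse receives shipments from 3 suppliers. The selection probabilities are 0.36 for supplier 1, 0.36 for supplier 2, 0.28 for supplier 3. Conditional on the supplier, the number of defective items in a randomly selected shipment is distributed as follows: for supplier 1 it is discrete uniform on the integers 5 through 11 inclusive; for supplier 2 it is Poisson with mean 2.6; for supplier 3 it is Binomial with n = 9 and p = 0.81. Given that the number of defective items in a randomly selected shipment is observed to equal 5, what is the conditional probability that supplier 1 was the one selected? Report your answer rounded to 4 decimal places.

0.5475

Likelihoods P(X=5 | ·): 1: 0.142857; 2: 0.0735394; 3: 0.0572546.
Posterior ∝ prior × likelihood. Numerator for 1: 0.36·0.142857 = 0.0514286.
Normalizing constant: 0.36·0.142857 + 0.36·0.0735394 + 0.28·0.0572546 = 0.093934.
P(1 | observation) = 0.0514286 / 0.093934 = 0.547497.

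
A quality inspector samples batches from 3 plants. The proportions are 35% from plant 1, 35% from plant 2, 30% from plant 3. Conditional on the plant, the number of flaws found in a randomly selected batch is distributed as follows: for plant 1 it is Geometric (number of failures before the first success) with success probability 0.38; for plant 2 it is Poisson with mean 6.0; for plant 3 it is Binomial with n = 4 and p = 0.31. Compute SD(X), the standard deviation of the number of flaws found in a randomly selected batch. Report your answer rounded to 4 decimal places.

Per component, 1: μ=1.63158, E[X²]=6.95568; 2: μ=6, E[X²]=42; 3: μ=1.24, E[X²]=2.3932.
E[X] = 0.35·1.63158 + 0.35·6 + 0.3·1.24 = 3.04305.
E[X²] = 0.35·6.95568 + 0.35·42 + 0.3·2.3932 = 17.8524.
Var(X) = E[X²] − (E[X])² = 17.8524 − 9.26017 = 8.59228.
SD(X) = √8.59228 = 2.93126.

2.9313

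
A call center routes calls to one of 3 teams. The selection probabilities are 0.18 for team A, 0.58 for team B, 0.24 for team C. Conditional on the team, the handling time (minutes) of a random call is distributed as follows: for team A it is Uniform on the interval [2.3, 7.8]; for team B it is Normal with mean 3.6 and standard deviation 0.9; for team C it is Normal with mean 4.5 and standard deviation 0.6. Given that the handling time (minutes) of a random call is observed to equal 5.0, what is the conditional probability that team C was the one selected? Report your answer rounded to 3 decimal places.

0.508

Likelihoods f(5.0 | ·): A: 0.181818; B: 0.132198; C: 0.469853.
Posterior ∝ prior × likelihood. Numerator for C: 0.24·0.469853 = 0.112765.
Normalizing constant: 0.18·0.181818 + 0.58·0.132198 + 0.24·0.469853 = 0.222167.
P(C | observation) = 0.112765 / 0.222167 = 0.507568.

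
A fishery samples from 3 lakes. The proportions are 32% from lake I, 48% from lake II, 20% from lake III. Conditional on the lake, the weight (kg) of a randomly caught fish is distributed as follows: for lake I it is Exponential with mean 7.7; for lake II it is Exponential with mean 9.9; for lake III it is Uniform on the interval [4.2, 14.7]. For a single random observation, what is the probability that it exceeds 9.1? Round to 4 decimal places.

Conditional on each lake, P(X > 9.1): I: 0.306721; II: 0.398841; III: 0.533333.
By total probability, P(X > 9.1) = 0.32·0.306721 + 0.48·0.398841 + 0.2·0.533333 = 0.396261.

0.3963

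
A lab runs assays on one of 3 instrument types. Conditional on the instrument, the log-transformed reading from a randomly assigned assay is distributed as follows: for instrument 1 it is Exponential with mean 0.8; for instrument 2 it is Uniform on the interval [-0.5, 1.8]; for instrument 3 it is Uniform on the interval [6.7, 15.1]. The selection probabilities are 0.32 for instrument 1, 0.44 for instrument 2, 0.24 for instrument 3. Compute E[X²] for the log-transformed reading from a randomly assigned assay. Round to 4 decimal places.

For each component E[X²] = Var + (mean)², giving 1: 1.28; 2: 0.863333; 3: 124.69.
Overall E[X²] = 0.32·1.28 + 0.44·0.863333 + 0.24·124.69 = 30.7151.

30.7151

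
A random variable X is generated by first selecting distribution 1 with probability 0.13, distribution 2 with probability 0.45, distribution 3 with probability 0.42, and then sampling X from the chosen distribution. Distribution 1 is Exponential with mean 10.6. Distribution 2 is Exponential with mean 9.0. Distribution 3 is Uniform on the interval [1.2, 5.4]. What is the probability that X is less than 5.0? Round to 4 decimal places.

0.6207

Conditional on each component, P(X < 5.0): 1: 0.376058; 2: 0.426247; 3: 0.904762.
By total probability, P(X < 5.0) = 0.13·0.376058 + 0.45·0.426247 + 0.42·0.904762 = 0.620699.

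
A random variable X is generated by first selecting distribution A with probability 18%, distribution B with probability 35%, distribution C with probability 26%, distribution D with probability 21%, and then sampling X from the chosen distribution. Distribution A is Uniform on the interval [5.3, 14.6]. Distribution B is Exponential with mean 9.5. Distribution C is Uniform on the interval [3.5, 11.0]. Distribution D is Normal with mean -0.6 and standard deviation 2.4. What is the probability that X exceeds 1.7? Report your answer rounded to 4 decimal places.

Conditional on each component, P(X > 1.7): A: 1; B: 0.83615; C: 1; D: 0.168947.
By total probability, P(X > 1.7) = 0.18·1 + 0.35·0.83615 + 0.26·1 + 0.21·0.168947 = 0.768131.

0.7681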